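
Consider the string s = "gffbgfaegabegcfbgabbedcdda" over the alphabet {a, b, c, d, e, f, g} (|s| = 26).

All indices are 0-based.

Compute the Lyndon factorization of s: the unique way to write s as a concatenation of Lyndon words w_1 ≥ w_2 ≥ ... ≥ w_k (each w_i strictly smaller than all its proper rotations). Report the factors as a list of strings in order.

["g", "f", "f", "bgf", "aeg", "abegcfbg", "abbedcdd", "a"]

emit factor 1: 'g' (i=0, period=1)
emit factor 2: 'f' (i=1, period=1)
emit factor 3: 'f' (i=2, period=1)
emit factor 4: 'bgf' (i=3, period=3)
emit factor 5: 'aeg' (i=6, period=3)
emit factor 6: 'abegcfbg' (i=9, period=8)
emit factor 7: 'abbedcdd' (i=17, period=8)
emit factor 8: 'a' (i=25, period=1)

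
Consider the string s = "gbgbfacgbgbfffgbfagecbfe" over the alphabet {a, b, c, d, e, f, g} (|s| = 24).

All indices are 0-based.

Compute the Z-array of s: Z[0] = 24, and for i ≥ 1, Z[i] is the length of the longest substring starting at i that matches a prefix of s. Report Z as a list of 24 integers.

Z[0]=24
i=1: fresh scan; Z[1]=0
i=2: fresh scan; Z[2]=2 scan→box=[2,4)
i=3: min(r-i=1, Z[1]=0)=0; Z[3]=0
i=4: fresh scan; Z[4]=0
i=5: fresh scan; Z[5]=0
i=6: fresh scan; Z[6]=0
i=7: fresh scan; Z[7]=5 scan→box=[7,12)
i=8: min(r-i=4, Z[1]=0)=0; Z[8]=0
i=9: min(r-i=3, Z[2]=2)=2; Z[9]=2
i=10: min(r-i=2, Z[3]=0)=0; Z[10]=0
i=11: min(r-i=1, Z[4]=0)=0; Z[11]=0
i=12: fresh scan; Z[12]=0
i=13: fresh scan; Z[13]=0
i=14: fresh scan; Z[14]=2 scan→box=[14,16)
i=15: min(r-i=1, Z[1]=0)=0; Z[15]=0
i=16: fresh scan; Z[16]=0
i=17: fresh scan; Z[17]=0
i=18: fresh scan; Z[18]=1 scan→box=[18,19)
i=19: fresh scan; Z[19]=0
i=20: fresh scan; Z[20]=0
i=21: fresh scan; Z[21]=0
i=22: fresh scan; Z[22]=0
i=23: fresh scan; Z[23]=0

[24, 0, 2, 0, 0, 0, 0, 5, 0, 2, 0, 0, 0, 0, 2, 0, 0, 0, 1, 0, 0, 0, 0, 0]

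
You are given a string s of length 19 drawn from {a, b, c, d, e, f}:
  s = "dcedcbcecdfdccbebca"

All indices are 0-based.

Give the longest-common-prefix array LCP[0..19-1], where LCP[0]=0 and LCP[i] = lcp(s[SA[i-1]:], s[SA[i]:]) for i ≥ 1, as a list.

rank | idx | suffix
   0 |  18 | a
   1 |  16 | bca
   2 |   5 | bcecdfdccbebca
   3 |  14 | bebca
   4 |  17 | ca
   5 |   4 | cbcecdfdccbebca
   6 |  13 | cbebca
   7 |  12 | ccbebca
   8 |   8 | cdfdccbebca
   9 |   6 | cecdfdccbebca
  10 |   1 | cedcbcecdfdccbebca
  11 |   3 | dcbcecdfdccbebca
  12 |  11 | dccbebca
  13 |   0 | dcedcbcecdfdccbebca
  14 |   9 | dfdccbebca
  15 |  15 | ebca
  16 |   7 | ecdfdccbebca
  17 |   2 | edcbcecdfdccbebca
  18 |  10 | fdccbebca

SA = [18, 16, 5, 14, 17, 4, 13, 12, 8, 6, 1, 3, 11, 0, 9, 15, 7, 2, 10]
rank  pair      lcp
   1  s[18:],s[16:]  0  ''
   2  s[16:],s[5:]  2  'bc'
   3  s[5:],s[14:]  1  'b'
   4  s[14:],s[17:]  0  ''
   5  s[17:],s[4:]  1  'c'
   6  s[4:],s[13:]  2  'cb'
   7  s[13:],s[12:]  1  'c'
   8  s[12:],s[8:]  1  'c'
   9  s[8:],s[6:]  1  'c'
  10  s[6:],s[1:]  2  'ce'
  11  s[1:],s[3:]  0  ''
  12  s[3:],s[11:]  2  'dc'
  13  s[11:],s[0:]  2  'dc'
  14  s[0:],s[9:]  1  'd'
  15  s[9:],s[15:]  0  ''
  16  s[15:],s[7:]  1  'e'
  17  s[7:],s[2:]  1  'e'
  18  s[2:],s[10:]  0  ''

[0, 0, 2, 1, 0, 1, 2, 1, 1, 1, 2, 0, 2, 2, 1, 0, 1, 1, 0]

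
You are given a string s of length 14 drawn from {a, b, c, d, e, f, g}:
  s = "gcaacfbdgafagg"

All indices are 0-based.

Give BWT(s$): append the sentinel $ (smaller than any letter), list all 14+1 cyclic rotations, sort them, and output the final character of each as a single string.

gcagffgabacgd$a

rank  rotation         last
    0  $gcaacfbdgafagg  g
    1  aacfbdgafagg$gc  c
    2  acfbdgafagg$gca  a
    3  afagg$gcaacfbdg  g
    4  agg$gcaacfbdgaf  f
    5  bdgafagg$gcaacf  f
    6  caacfbdgafagg$g  g
    7  cfbdgafagg$gcaa  a
    8  dgafagg$gcaacfb  b
    9  fagg$gcaacfbdga  a
   10  fbdgafagg$gcaac  c
   11  g$gcaacfbdgafag  g
   12  gafagg$gcaacfbd  d
   13  gcaacfbdgafagg$  $
   14  gg$gcaacfbdgafa  a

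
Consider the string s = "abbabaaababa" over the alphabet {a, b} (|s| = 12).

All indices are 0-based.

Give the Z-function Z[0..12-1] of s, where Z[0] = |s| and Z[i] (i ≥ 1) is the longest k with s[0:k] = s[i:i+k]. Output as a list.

Z[0]=12
i=1: i≥r, start 0; Z[1]=0
i=2: i≥r, start 0; Z[2]=0
i=3: i≥r, start 0; Z[3]=2 scan→box=[3,5)
i=4: min(r-i=1, Z[1]=0)=0; Z[4]=0
i=5: i≥r, start 0; Z[5]=1 scan→box=[5,6)
i=6: i≥r, start 0; Z[6]=1 scan→box=[6,7)
i=7: i≥r, start 0; Z[7]=2 scan→box=[7,9)
i=8: min(r-i=1, Z[1]=0)=0; Z[8]=0
i=9: i≥r, start 0; Z[9]=2 scan→box=[9,11)
i=10: min(r-i=1, Z[1]=0)=0; Z[10]=0
i=11: i≥r, start 0; Z[11]=1 scan→box=[11,12)

[12, 0, 0, 2, 0, 1, 1, 2, 0, 2, 0, 1]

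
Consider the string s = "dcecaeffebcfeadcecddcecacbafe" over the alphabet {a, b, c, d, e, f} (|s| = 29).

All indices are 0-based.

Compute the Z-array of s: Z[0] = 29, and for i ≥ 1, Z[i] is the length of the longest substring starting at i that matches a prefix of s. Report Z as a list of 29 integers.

Z[0]=29
i=1: outside box; Z[1]=0
i=2: outside box; Z[2]=0
i=3: outside box; Z[3]=0
i=4: outside box; Z[4]=0
i=5: outside box; Z[5]=0
i=6: outside box; Z[6]=0
i=7: outside box; Z[7]=0
i=8: outside box; Z[8]=0
i=9: outside box; Z[9]=0
i=10: outside box; Z[10]=0
i=11: outside box; Z[11]=0
i=12: outside box; Z[12]=0
i=13: outside box; Z[13]=0
i=14: outside box; Z[14]=4 scan→box=[14,18)
i=15: min(r-i=3, Z[1]=0)=0; Z[15]=0
i=16: min(r-i=2, Z[2]=0)=0; Z[16]=0
i=17: min(r-i=1, Z[3]=0)=0; Z[17]=0
i=18: outside box; Z[18]=1 scan→box=[18,19)
i=19: outside box; Z[19]=5 scan→box=[19,24)
i=20: min(r-i=4, Z[1]=0)=0; Z[20]=0
i=21: min(r-i=3, Z[2]=0)=0; Z[21]=0
i=22: min(r-i=2, Z[3]=0)=0; Z[22]=0
i=23: min(r-i=1, Z[4]=0)=0; Z[23]=0
i=24: outside box; Z[24]=0
i=25: outside box; Z[25]=0
i=26: outside box; Z[26]=0
i=27: outside box; Z[27]=0
i=28: outside box; Z[28]=0

[29, 0, 0, 0, 0, 0, 0, 0, 0, 0, 0, 0, 0, 0, 4, 0, 0, 0, 1, 5, 0, 0, 0, 0, 0, 0, 0, 0, 0]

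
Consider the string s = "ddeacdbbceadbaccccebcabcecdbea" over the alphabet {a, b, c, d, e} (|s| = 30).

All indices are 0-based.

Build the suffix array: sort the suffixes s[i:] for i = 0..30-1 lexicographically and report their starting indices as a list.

[29, 21, 13, 3, 10, 12, 6, 19, 7, 22, 27, 20, 14, 15, 16, 4, 25, 8, 17, 23, 11, 5, 26, 0, 1, 28, 2, 9, 18, 24]

sorted suffixes:
  #0 SA[0]=29  'a'
  #1 SA[1]=21  'abcecdbea'
  #2 SA[2]=13  'accccebcabcecdbea'
  #3 SA[3]=3  'acdbbceadbaccccebcabcecdbea'
  #4 SA[4]=10  'adbaccccebcabcecdbea'
  #5 SA[5]=12  'baccccebcabcecdbea'
  #6 SA[6]=6  'bbceadbaccccebcabcecdbea'
  #7 SA[7]=19  'bcabcecdbea'
  #8 SA[8]=7  'bceadbaccccebcabcecdbea'
  #9 SA[9]=22  'bcecdbea'
  #10 SA[10]=27  'bea'
  #11 SA[11]=20  'cabcecdbea'
  #12 SA[12]=14  'ccccebcabcecdbea'
  #13 SA[13]=15  'cccebcabcecdbea'
  #14 SA[14]=16  'ccebcabcecdbea'
  #15 SA[15]=4  'cdbbceadbaccccebcabcecdbea'
  #16 SA[16]=25  'cdbea'
  #17 SA[17]=8  'ceadbaccccebcabcecdbea'
  #18 SA[18]=17  'cebcabcecdbea'
  #19 SA[19]=23  'cecdbea'
  #20 SA[20]=11  'dbaccccebcabcecdbea'
  #21 SA[21]=5  'dbbceadbaccccebcabcecdbea'
  #22 SA[22]=26  'dbea'
  #23 SA[23]=0  'ddeacdbbceadbaccccebcabcecdbea'
  #24 SA[24]=1  'deacdbbceadbaccccebcabcecdbea'
  #25 SA[25]=28  'ea'
  #26 SA[26]=2  'eacdbbceadbaccccebcabcecdbea'
  #27 SA[27]=9  'eadbaccccebcabcecdbea'
  #28 SA[28]=18  'ebcabcecdbea'
  #29 SA[29]=24  'ecdbea'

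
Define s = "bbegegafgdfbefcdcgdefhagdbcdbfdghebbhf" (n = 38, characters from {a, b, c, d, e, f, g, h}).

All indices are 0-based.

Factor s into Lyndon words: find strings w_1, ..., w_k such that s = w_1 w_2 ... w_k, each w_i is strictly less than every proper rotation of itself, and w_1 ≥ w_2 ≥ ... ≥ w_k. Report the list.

["bbegeg", "afgdfbefcdcgdefhagdbcdbfdghebbhf"]

emit factor 1: 'bbegeg' (i=0, period=6)
emit factor 2: 'afgdfbefcdcgdefhagdbcdbfdghebbhf' (i=6, period=32)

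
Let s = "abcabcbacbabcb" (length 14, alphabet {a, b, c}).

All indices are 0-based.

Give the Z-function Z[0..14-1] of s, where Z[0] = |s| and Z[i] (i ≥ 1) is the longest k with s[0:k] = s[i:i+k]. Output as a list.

Z[0]=14
i=1: i≥r, start 0; Z[1]=0
i=2: i≥r, start 0; Z[2]=0
i=3: i≥r, start 0; Z[3]=3 grow→box=[3,6)
i=4: min(r-i=2, Z[1]=0)=0; Z[4]=0
i=5: min(r-i=1, Z[2]=0)=0; Z[5]=0
i=6: i≥r, start 0; Z[6]=0
i=7: i≥r, start 0; Z[7]=1 grow→box=[7,8)
i=8: i≥r, start 0; Z[8]=0
i=9: i≥r, start 0; Z[9]=0
i=10: i≥r, start 0; Z[10]=3 grow→box=[10,13)
i=11: min(r-i=2, Z[1]=0)=0; Z[11]=0
i=12: min(r-i=1, Z[2]=0)=0; Z[12]=0
i=13: i≥r, start 0; Z[13]=0

[14, 0, 0, 3, 0, 0, 0, 1, 0, 0, 3, 0, 0, 0]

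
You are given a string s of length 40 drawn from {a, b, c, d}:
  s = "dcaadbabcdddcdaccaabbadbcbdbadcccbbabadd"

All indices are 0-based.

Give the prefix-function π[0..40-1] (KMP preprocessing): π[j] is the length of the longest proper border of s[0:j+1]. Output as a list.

[0, 0, 0, 0, 1, 0, 0, 0, 0, 1, 1, 1, 2, 1, 0, 0, 0, 0, 0, 0, 0, 0, 1, 0, 0, 0, 1, 0, 0, 1, 2, 0, 0, 0, 0, 0, 0, 0, 1, 1]

π[0] = 0
j=1 s[j]='c': π[1]=0 (border '')
j=2 s[j]='a': π[2]=0 (border '')
j=3 s[j]='a': π[3]=0 (border '')
j=4 s[j]='d': π[4]=1 (border 'd')
j=5 s[j]='b': k: 1→0; π[5]=0 (border '')
j=6 s[j]='a': π[6]=0 (border '')
j=7 s[j]='b': π[7]=0 (border '')
j=8 s[j]='c': π[8]=0 (border '')
j=9 s[j]='d': π[9]=1 (border 'd')
j=10 s[j]='d': k: 1→0; π[10]=1 (border 'd')
j=11 s[j]='d': k: 1→0; π[11]=1 (border 'd')
j=12 s[j]='c': π[12]=2 (border 'dc')
j=13 s[j]='d': k: 2→0; π[13]=1 (border 'd')
j=14 s[j]='a': k: 1→0; π[14]=0 (border '')
j=15 s[j]='c': π[15]=0 (border '')
j=16 s[j]='c': π[16]=0 (border '')
j=17 s[j]='a': π[17]=0 (border '')
j=18 s[j]='a': π[18]=0 (border '')
j=19 s[j]='b': π[19]=0 (border '')
j=20 s[j]='b': π[20]=0 (border '')
j=21 s[j]='a': π[21]=0 (border '')
j=22 s[j]='d': π[22]=1 (border 'd')
j=23 s[j]='b': k: 1→0; π[23]=0 (border '')
j=24 s[j]='c': π[24]=0 (border '')
j=25 s[j]='b': π[25]=0 (border '')
j=26 s[j]='d': π[26]=1 (border 'd')
j=27 s[j]='b': k: 1→0; π[27]=0 (border '')
j=28 s[j]='a': π[28]=0 (border '')
j=29 s[j]='d': π[29]=1 (border 'd')
j=30 s[j]='c': π[30]=2 (border 'dc')
j=31 s[j]='c': k: 2→0; π[31]=0 (border '')
j=32 s[j]='c': π[32]=0 (border '')
j=33 s[j]='b': π[33]=0 (border '')
j=34 s[j]='b': π[34]=0 (border '')
j=35 s[j]='a': π[35]=0 (border '')
j=36 s[j]='b': π[36]=0 (border '')
j=37 s[j]='a': π[37]=0 (border '')
j=38 s[j]='d': π[38]=1 (border 'd')
j=39 s[j]='d': k: 1→0; π[39]=1 (border 'd')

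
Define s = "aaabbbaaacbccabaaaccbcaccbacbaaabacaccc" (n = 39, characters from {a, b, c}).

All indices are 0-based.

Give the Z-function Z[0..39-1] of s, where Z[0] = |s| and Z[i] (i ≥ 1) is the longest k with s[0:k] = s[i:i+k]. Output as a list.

Z[0]=39
i=1: outside box; Z[1]=2 grow→box=[1,3)
i=2: min(r-i=1, Z[1]=2)=1; Z[2]=1
i=3: outside box; Z[3]=0
i=4: outside box; Z[4]=0
i=5: outside box; Z[5]=0
i=6: outside box; Z[6]=3 grow→box=[6,9)
i=7: min(r-i=2, Z[1]=2)=2; Z[7]=2
i=8: min(r-i=1, Z[2]=1)=1; Z[8]=1
i=9: outside box; Z[9]=0
i=10: outside box; Z[10]=0
i=11: outside box; Z[11]=0
i=12: outside box; Z[12]=0
i=13: outside box; Z[13]=1 grow→box=[13,14)
i=14: outside box; Z[14]=0
i=15: outside box; Z[15]=3 grow→box=[15,18)
i=16: min(r-i=2, Z[1]=2)=2; Z[16]=2
i=17: min(r-i=1, Z[2]=1)=1; Z[17]=1
i=18: outside box; Z[18]=0
i=19: outside box; Z[19]=0
i=20: outside box; Z[20]=0
i=21: outside box; Z[21]=0
i=22: outside box; Z[22]=1 grow→box=[22,23)
i=23: outside box; Z[23]=0
i=24: outside box; Z[24]=0
i=25: outside box; Z[25]=0
i=26: outside box; Z[26]=1 grow→box=[26,27)
i=27: outside box; Z[27]=0
i=28: outside box; Z[28]=0
i=29: outside box; Z[29]=4 grow→box=[29,33)
i=30: min(r-i=3, Z[1]=2)=2; Z[30]=2
i=31: min(r-i=2, Z[2]=1)=1; Z[31]=1
i=32: min(r-i=1, Z[3]=0)=0; Z[32]=0
i=33: outside box; Z[33]=1 grow→box=[33,34)
i=34: outside box; Z[34]=0
i=35: outside box; Z[35]=1 grow→box=[35,36)
i=36: outside box; Z[36]=0
i=37: outside box; Z[37]=0
i=38: outside box; Z[38]=0

[39, 2, 1, 0, 0, 0, 3, 2, 1, 0, 0, 0, 0, 1, 0, 3, 2, 1, 0, 0, 0, 0, 1, 0, 0, 0, 1, 0, 0, 4, 2, 1, 0, 1, 0, 1, 0, 0, 0]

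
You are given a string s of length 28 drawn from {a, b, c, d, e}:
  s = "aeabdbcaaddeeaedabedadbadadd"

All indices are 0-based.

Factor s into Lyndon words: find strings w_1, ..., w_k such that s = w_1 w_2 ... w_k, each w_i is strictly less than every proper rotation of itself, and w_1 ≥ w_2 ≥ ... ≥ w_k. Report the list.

emit factor 1: 'ae' (i=0, period=2)
emit factor 2: 'abdbc' (i=2, period=5)
emit factor 3: 'aaddeeaedabedadbadadd' (i=7, period=21)

["ae", "abdbc", "aaddeeaedabedadbadadd"]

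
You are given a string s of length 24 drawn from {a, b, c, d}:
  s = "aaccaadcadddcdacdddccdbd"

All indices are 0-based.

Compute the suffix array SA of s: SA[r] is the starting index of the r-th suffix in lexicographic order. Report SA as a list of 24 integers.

[0, 4, 1, 14, 5, 8, 22, 3, 7, 2, 19, 12, 20, 15, 23, 13, 21, 6, 18, 11, 17, 10, 16, 9]

sorted suffixes:
  #0 SA[0]=0  'aaccaadcadddcdacdddccdbd'
  #1 SA[1]=4  'aadcadddcdacdddccdbd'
  #2 SA[2]=1  'accaadcadddcdacdddccdbd'
  #3 SA[3]=14  'acdddccdbd'
  #4 SA[4]=5  'adcadddcdacdddccdbd'
  #5 SA[5]=8  'adddcdacdddccdbd'
  #6 SA[6]=22  'bd'
  #7 SA[7]=3  'caadcadddcdacdddccdbd'
  #8 SA[8]=7  'cadddcdacdddccdbd'
  #9 SA[9]=2  'ccaadcadddcdacdddccdbd'
  #10 SA[10]=19  'ccdbd'
  #11 SA[11]=12  'cdacdddccdbd'
  #12 SA[12]=20  'cdbd'
  #13 SA[13]=15  'cdddccdbd'
  #14 SA[14]=23  'd'
  #15 SA[15]=13  'dacdddccdbd'
  #16 SA[16]=21  'dbd'
  #17 SA[17]=6  'dcadddcdacdddccdbd'
  #18 SA[18]=18  'dccdbd'
  #19 SA[19]=11  'dcdacdddccdbd'
  #20 SA[20]=17  'ddccdbd'
  #21 SA[21]=10  'ddcdacdddccdbd'
  #22 SA[22]=16  'dddccdbd'
  #23 SA[23]=9  'dddcdacdddccdbd'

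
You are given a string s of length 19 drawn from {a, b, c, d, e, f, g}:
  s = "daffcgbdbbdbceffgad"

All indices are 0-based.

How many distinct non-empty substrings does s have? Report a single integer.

rank | idx | suffix
   0 |  17 | ad
   1 |   1 | affcgbdbbdbceffgad
   2 |   8 | bbdbceffgad
   3 |  11 | bceffgad
   4 |   6 | bdbbdbceffgad
   5 |   9 | bdbceffgad
   6 |  12 | ceffgad
   7 |   4 | cgbdbbdbceffgad
   8 |  18 | d
   9 |   0 | daffcgbdbbdbceffgad
  10 |   7 | dbbdbceffgad
  11 |  10 | dbceffgad
  12 |  13 | effgad
  13 |   3 | fcgbdbbdbceffgad
  14 |   2 | ffcgbdbbdbceffgad
  15 |  14 | ffgad
  16 |  15 | fgad
  17 |  16 | gad
  18 |   5 | gbdbbdbceffgad

SA = [17, 1, 8, 11, 6, 9, 12, 4, 18, 0, 7, 10, 13, 3, 2, 14, 15, 16, 5]
rank  pair      lcp
   1  s[17:],s[1:]  1  'a'
   2  s[1:],s[8:]  0  ''
   3  s[8:],s[11:]  1  'b'
   4  s[11:],s[6:]  1  'b'
   5  s[6:],s[9:]  3  'bdb'
   6  s[9:],s[12:]  0  ''
   7  s[12:],s[4:]  1  'c'
   8  s[4:],s[18:]  0  ''
   9  s[18:],s[0:]  1  'd'
  10  s[0:],s[7:]  1  'd'
  11  s[7:],s[10:]  2  'db'
  12  s[10:],s[13:]  0  ''
  13  s[13:],s[3:]  0  ''
  14  s[3:],s[2:]  1  'f'
  15  s[2:],s[14:]  2  'ff'
  16  s[14:],s[15:]  1  'f'
  17  s[15:],s[16:]  0  ''
  18  s[16:],s[5:]  1  'g'

n(n+1)/2 = 19·20/2 = 190
Σ LCP = 0 + 1 + 0 + 1 + 1 + 3 + 0 + 1 + 0 + 1 + 1 + 2 + 0 + 0 + 1 + 2 + 1 + 0 + 1 = 16
distinct = 190 − 16 = 174

174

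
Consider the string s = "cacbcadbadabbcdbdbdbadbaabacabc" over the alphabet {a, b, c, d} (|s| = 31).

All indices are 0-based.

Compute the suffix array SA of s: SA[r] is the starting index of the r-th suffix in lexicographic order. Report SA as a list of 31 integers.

[23, 24, 10, 28, 26, 1, 8, 20, 5, 22, 25, 7, 19, 11, 29, 3, 12, 17, 15, 30, 27, 0, 4, 2, 13, 9, 21, 6, 18, 16, 14]

sorted suffixes:
  #0 SA[0]=23  'aabacabc'
  #1 SA[1]=24  'abacabc'
  #2 SA[2]=10  'abbcdbdbdbadbaabacabc'
  #3 SA[3]=28  'abc'
  #4 SA[4]=26  'acabc'
  #5 SA[5]=1  'acbcadbadabbcdbdbdbadbaabacabc'
  #6 SA[6]=8  'adabbcdbdbdbadbaabacabc'
  #7 SA[7]=20  'adbaabacabc'
  #8 SA[8]=5  'adbadabbcdbdbdbadbaabacabc'
  #9 SA[9]=22  'baabacabc'
  #10 SA[10]=25  'bacabc'
  #11 SA[11]=7  'badabbcdbdbdbadbaabacabc'
  #12 SA[12]=19  'badbaabacabc'
  #13 SA[13]=11  'bbcdbdbdbadbaabacabc'
  #14 SA[14]=29  'bc'
  #15 SA[15]=3  'bcadbadabbcdbdbdbadbaabacabc'
  #16 SA[16]=12  'bcdbdbdbadbaabacabc'
  #17 SA[17]=17  'bdbadbaabacabc'
  #18 SA[18]=15  'bdbdbadbaabacabc'
  #19 SA[19]=30  'c'
  #20 SA[20]=27  'cabc'
  #21 SA[21]=0  'cacbcadbadabbcdbdbdbadbaabacabc'
  #22 SA[22]=4  'cadbadabbcdbdbdbadbaabacabc'
  #23 SA[23]=2  'cbcadbadabbcdbdbdbadbaabacabc'
  #24 SA[24]=13  'cdbdbdbadbaabacabc'
  #25 SA[25]=9  'dabbcdbdbdbadbaabacabc'
  #26 SA[26]=21  'dbaabacabc'
  #27 SA[27]=6  'dbadabbcdbdbdbadbaabacabc'
  #28 SA[28]=18  'dbadbaabacabc'
  #29 SA[29]=16  'dbdbadbaabacabc'
  #30 SA[30]=14  'dbdbdbadbaabacabc'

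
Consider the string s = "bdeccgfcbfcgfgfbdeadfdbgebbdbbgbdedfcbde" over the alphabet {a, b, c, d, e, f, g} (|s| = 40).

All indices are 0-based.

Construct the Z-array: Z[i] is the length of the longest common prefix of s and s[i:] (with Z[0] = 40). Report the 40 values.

[40, 0, 0, 0, 0, 0, 0, 0, 1, 0, 0, 0, 0, 0, 0, 3, 0, 0, 0, 0, 0, 0, 1, 0, 0, 1, 2, 0, 1, 1, 0, 3, 0, 0, 0, 0, 0, 3, 0, 0]

Z[0]=40
i=1: fresh scan; Z[1]=0
i=2: fresh scan; Z[2]=0
i=3: fresh scan; Z[3]=0
i=4: fresh scan; Z[4]=0
i=5: fresh scan; Z[5]=0
i=6: fresh scan; Z[6]=0
i=7: fresh scan; Z[7]=0
i=8: fresh scan; Z[8]=1 extend→box=[8,9)
i=9: fresh scan; Z[9]=0
i=10: fresh scan; Z[10]=0
i=11: fresh scan; Z[11]=0
i=12: fresh scan; Z[12]=0
i=13: fresh scan; Z[13]=0
i=14: fresh scan; Z[14]=0
i=15: fresh scan; Z[15]=3 extend→box=[15,18)
i=16: min(r-i=2, Z[1]=0)=0; Z[16]=0
i=17: min(r-i=1, Z[2]=0)=0; Z[17]=0
i=18: fresh scan; Z[18]=0
i=19: fresh scan; Z[19]=0
i=20: fresh scan; Z[20]=0
i=21: fresh scan; Z[21]=0
i=22: fresh scan; Z[22]=1 extend→box=[22,23)
i=23: fresh scan; Z[23]=0
i=24: fresh scan; Z[24]=0
i=25: fresh scan; Z[25]=1 extend→box=[25,26)
i=26: fresh scan; Z[26]=2 extend→box=[26,28)
i=27: min(r-i=1, Z[1]=0)=0; Z[27]=0
i=28: fresh scan; Z[28]=1 extend→box=[28,29)
i=29: fresh scan; Z[29]=1 extend→box=[29,30)
i=30: fresh scan; Z[30]=0
i=31: fresh scan; Z[31]=3 extend→box=[31,34)
i=32: min(r-i=2, Z[1]=0)=0; Z[32]=0
i=33: min(r-i=1, Z[2]=0)=0; Z[33]=0
i=34: fresh scan; Z[34]=0
i=35: fresh scan; Z[35]=0
i=36: fresh scan; Z[36]=0
i=37: fresh scan; Z[37]=3 extend→box=[37,40)
i=38: min(r-i=2, Z[1]=0)=0; Z[38]=0
i=39: min(r-i=1, Z[2]=0)=0; Z[39]=0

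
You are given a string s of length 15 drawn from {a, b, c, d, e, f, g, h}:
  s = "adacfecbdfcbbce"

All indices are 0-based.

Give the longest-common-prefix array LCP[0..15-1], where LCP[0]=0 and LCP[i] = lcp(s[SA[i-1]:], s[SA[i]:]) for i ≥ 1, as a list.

[0, 1, 0, 1, 1, 0, 2, 1, 1, 0, 1, 0, 1, 0, 1]

rank | idx | suffix
   0 |   2 | acfecbdfcbbce
   1 |   0 | adacfecbdfcbbce
   2 |  11 | bbce
   3 |  12 | bce
   4 |   7 | bdfcbbce
   5 |  10 | cbbce
   6 |   6 | cbdfcbbce
   7 |  13 | ce
   8 |   3 | cfecbdfcbbce
   9 |   1 | dacfecbdfcbbce
  10 |   8 | dfcbbce
  11 |  14 | e
  12 |   5 | ecbdfcbbce
  13 |   9 | fcbbce
  14 |   4 | fecbdfcbbce

SA = [2, 0, 11, 12, 7, 10, 6, 13, 3, 1, 8, 14, 5, 9, 4]
i: (SA[i-1],SA[i]) lcp shared
  1: (2,0) 1 'a'
  2: (0,11) 0 ''
  3: (11,12) 1 'b'
  4: (12,7) 1 'b'
  5: (7,10) 0 ''
  6: (10,6) 2 'cb'
  7: (6,13) 1 'c'
  8: (13,3) 1 'c'
  9: (3,1) 0 ''
  10: (1,8) 1 'd'
  11: (8,14) 0 ''
  12: (14,5) 1 'e'
  13: (5,9) 0 ''
  14: (9,4) 1 'f'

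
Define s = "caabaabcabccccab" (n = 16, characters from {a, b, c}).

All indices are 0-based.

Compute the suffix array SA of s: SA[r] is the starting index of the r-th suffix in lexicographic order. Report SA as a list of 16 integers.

rank | idx | suffix
   0 |   1 | aabaabcabccccab
   1 |   4 | aabcabccccab
   2 |  14 | ab
   3 |   2 | abaabcabccccab
   4 |   5 | abcabccccab
   5 |   8 | abccccab
   6 |  15 | b
   7 |   3 | baabcabccccab
   8 |   6 | bcabccccab
   9 |   9 | bccccab
  10 |   0 | caabaabcabccccab
  11 |  13 | cab
  12 |   7 | cabccccab
  13 |  12 | ccab
  14 |  11 | cccab
  15 |  10 | ccccab

[1, 4, 14, 2, 5, 8, 15, 3, 6, 9, 0, 13, 7, 12, 11, 10]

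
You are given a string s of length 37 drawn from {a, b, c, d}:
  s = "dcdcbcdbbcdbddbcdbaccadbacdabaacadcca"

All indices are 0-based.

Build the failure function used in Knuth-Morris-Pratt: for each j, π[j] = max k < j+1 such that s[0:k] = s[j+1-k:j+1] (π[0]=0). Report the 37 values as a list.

[0, 0, 1, 2, 0, 0, 1, 0, 0, 0, 1, 0, 1, 1, 0, 0, 1, 0, 0, 0, 0, 0, 1, 0, 0, 0, 1, 0, 0, 0, 0, 0, 0, 1, 2, 0, 0]

π[0] = 0
j=1 s[j]='c': π[1]=0 (border '')
j=2 s[j]='d': π[2]=1 (border 'd')
j=3 s[j]='c': π[3]=2 (border 'dc')
j=4 s[j]='b': k: 2→0; π[4]=0 (border '')
j=5 s[j]='c': π[5]=0 (border '')
j=6 s[j]='d': π[6]=1 (border 'd')
j=7 s[j]='b': k: 1→0; π[7]=0 (border '')
j=8 s[j]='b': π[8]=0 (border '')
j=9 s[j]='c': π[9]=0 (border '')
j=10 s[j]='d': π[10]=1 (border 'd')
j=11 s[j]='b': k: 1→0; π[11]=0 (border '')
j=12 s[j]='d': π[12]=1 (border 'd')
j=13 s[j]='d': k: 1→0; π[13]=1 (border 'd')
j=14 s[j]='b': k: 1→0; π[14]=0 (border '')
j=15 s[j]='c': π[15]=0 (border '')
j=16 s[j]='d': π[16]=1 (border 'd')
j=17 s[j]='b': k: 1→0; π[17]=0 (border '')
j=18 s[j]='a': π[18]=0 (border '')
j=19 s[j]='c': π[19]=0 (border '')
j=20 s[j]='c': π[20]=0 (border '')
j=21 s[j]='a': π[21]=0 (border '')
j=22 s[j]='d': π[22]=1 (border 'd')
j=23 s[j]='b': k: 1→0; π[23]=0 (border '')
j=24 s[j]='a': π[24]=0 (border '')
j=25 s[j]='c': π[25]=0 (border '')
j=26 s[j]='d': π[26]=1 (border 'd')
j=27 s[j]='a': k: 1→0; π[27]=0 (border '')
j=28 s[j]='b': π[28]=0 (border '')
j=29 s[j]='a': π[29]=0 (border '')
j=30 s[j]='a': π[30]=0 (border '')
j=31 s[j]='c': π[31]=0 (border '')
j=32 s[j]='a': π[32]=0 (border '')
j=33 s[j]='d': π[33]=1 (border 'd')
j=34 s[j]='c': π[34]=2 (border 'dc')
j=35 s[j]='c': k: 2→0; π[35]=0 (border '')
j=36 s[j]='a': π[36]=0 (border '')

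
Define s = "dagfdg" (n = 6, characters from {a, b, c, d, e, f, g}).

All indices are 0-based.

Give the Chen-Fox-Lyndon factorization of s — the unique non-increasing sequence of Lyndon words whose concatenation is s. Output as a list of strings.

["d", "agfdg"]

emit factor 1: 'd' (i=0, period=1)
emit factor 2: 'agfdg' (i=1, period=5)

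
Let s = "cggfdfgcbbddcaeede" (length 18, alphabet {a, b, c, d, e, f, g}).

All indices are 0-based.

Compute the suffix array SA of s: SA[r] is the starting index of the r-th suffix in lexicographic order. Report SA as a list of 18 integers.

[13, 8, 9, 12, 7, 0, 11, 10, 16, 4, 17, 15, 14, 3, 5, 6, 2, 1]

rank | idx | suffix
   0 |  13 | aeede
   1 |   8 | bbddcaeede
   2 |   9 | bddcaeede
   3 |  12 | caeede
   4 |   7 | cbbddcaeede
   5 |   0 | cggfdfgcbbddcaeede
   6 |  11 | dcaeede
   7 |  10 | ddcaeede
   8 |  16 | de
   9 |   4 | dfgcbbddcaeede
  10 |  17 | e
  11 |  15 | ede
  12 |  14 | eede
  13 |   3 | fdfgcbbddcaeede
  14 |   5 | fgcbbddcaeede
  15 |   6 | gcbbddcaeede
  16 |   2 | gfdfgcbbddcaeede
  17 |   1 | ggfdfgcbbddcaeede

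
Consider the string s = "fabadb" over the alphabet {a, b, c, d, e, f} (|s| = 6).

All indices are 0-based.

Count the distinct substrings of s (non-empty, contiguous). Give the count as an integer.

rank | idx | suffix
   0 |   1 | abadb
   1 |   3 | adb
   2 |   5 | b
   3 |   2 | badb
   4 |   4 | db
   5 |   0 | fabadb

SA = [1, 3, 5, 2, 4, 0]
rank  pair      lcp
   1  s[1:],s[3:]  1  'a'
   2  s[3:],s[5:]  0  ''
   3  s[5:],s[2:]  1  'b'
   4  s[2:],s[4:]  0  ''
   5  s[4:],s[0:]  0  ''

n(n+1)/2 = 6·7/2 = 21
Σ LCP = 0 + 1 + 0 + 1 + 0 + 0 = 2
distinct = 21 − 2 = 19

19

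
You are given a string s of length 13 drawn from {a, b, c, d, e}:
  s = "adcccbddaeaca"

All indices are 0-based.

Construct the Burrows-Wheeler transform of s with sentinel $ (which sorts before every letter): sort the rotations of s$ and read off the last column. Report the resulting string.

rank  rotation        last
    0  $adcccbddaeaca  a
    1  a$adcccbddaeac  c
    2  aca$adcccbddae  e
    3  adcccbddaeaca$  $
    4  aeaca$adcccbdd  d
    5  bddaeaca$adccc  c
    6  ca$adcccbddaea  a
    7  cbddaeaca$adcc  c
    8  ccbddaeaca$adc  c
    9  cccbddaeaca$ad  d
   10  daeaca$adcccbd  d
   11  dcccbddaeaca$a  a
   12  ddaeaca$adcccb  b
   13  eaca$adcccbdda  a

ace$dcaccddaba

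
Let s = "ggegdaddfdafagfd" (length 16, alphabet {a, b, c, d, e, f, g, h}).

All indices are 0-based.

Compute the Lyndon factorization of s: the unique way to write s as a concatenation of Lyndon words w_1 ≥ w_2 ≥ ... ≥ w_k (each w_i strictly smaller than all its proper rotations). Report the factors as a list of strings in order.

["g", "g", "eg", "d", "addfdafagfd"]

emit factor 1: 'g' (i=0, period=1)
emit factor 2: 'g' (i=1, period=1)
emit factor 3: 'eg' (i=2, period=2)
emit factor 4: 'd' (i=4, period=1)
emit factor 5: 'addfdafagfd' (i=5, period=11)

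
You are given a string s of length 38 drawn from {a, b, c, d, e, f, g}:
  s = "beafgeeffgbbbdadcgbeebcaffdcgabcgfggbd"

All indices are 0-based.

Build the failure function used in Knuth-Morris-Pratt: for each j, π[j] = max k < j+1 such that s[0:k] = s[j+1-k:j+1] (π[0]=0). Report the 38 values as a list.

[0, 0, 0, 0, 0, 0, 0, 0, 0, 0, 1, 1, 1, 0, 0, 0, 0, 0, 1, 2, 0, 1, 0, 0, 0, 0, 0, 0, 0, 0, 1, 0, 0, 0, 0, 0, 1, 0]

π[0] = 0
j=1 s[j]='e': π[1]=0 (border '')
j=2 s[j]='a': π[2]=0 (border '')
j=3 s[j]='f': π[3]=0 (border '')
j=4 s[j]='g': π[4]=0 (border '')
j=5 s[j]='e': π[5]=0 (border '')
j=6 s[j]='e': π[6]=0 (border '')
j=7 s[j]='f': π[7]=0 (border '')
j=8 s[j]='f': π[8]=0 (border '')
j=9 s[j]='g': π[9]=0 (border '')
j=10 s[j]='b': π[10]=1 (border 'b')
j=11 s[j]='b': k: 1→0; π[11]=1 (border 'b')
j=12 s[j]='b': k: 1→0; π[12]=1 (border 'b')
j=13 s[j]='d': k: 1→0; π[13]=0 (border '')
j=14 s[j]='a': π[14]=0 (border '')
j=15 s[j]='d': π[15]=0 (border '')
j=16 s[j]='c': π[16]=0 (border '')
j=17 s[j]='g': π[17]=0 (border '')
j=18 s[j]='b': π[18]=1 (border 'b')
j=19 s[j]='e': π[19]=2 (border 'be')
j=20 s[j]='e': k: 2→0; π[20]=0 (border '')
j=21 s[j]='b': π[21]=1 (border 'b')
j=22 s[j]='c': k: 1→0; π[22]=0 (border '')
j=23 s[j]='a': π[23]=0 (border '')
j=24 s[j]='f': π[24]=0 (border '')
j=25 s[j]='f': π[25]=0 (border '')
j=26 s[j]='d': π[26]=0 (border '')
j=27 s[j]='c': π[27]=0 (border '')
j=28 s[j]='g': π[28]=0 (border '')
j=29 s[j]='a': π[29]=0 (border '')
j=30 s[j]='b': π[30]=1 (border 'b')
j=31 s[j]='c': k: 1→0; π[31]=0 (border '')
j=32 s[j]='g': π[32]=0 (border '')
j=33 s[j]='f': π[33]=0 (border '')
j=34 s[j]='g': π[34]=0 (border '')
j=35 s[j]='g': π[35]=0 (border '')
j=36 s[j]='b': π[36]=1 (border 'b')
j=37 s[j]='d': k: 1→0; π[37]=0 (border '')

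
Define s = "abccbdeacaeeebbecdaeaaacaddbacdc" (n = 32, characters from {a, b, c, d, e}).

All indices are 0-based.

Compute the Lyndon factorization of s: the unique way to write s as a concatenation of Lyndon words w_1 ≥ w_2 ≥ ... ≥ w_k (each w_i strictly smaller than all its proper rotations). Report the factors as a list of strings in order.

["abccbdeacaeeebbecdae", "aaacaddbacdc"]

emit factor 1: 'abccbdeacaeeebbecdae' (i=0, period=20)
emit factor 2: 'aaacaddbacdc' (i=20, period=12)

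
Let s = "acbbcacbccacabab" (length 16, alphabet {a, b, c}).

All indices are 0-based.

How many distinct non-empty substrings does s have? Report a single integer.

114

rank | idx | suffix
   0 |  14 | ab
   1 |  12 | abab
   2 |  10 | acabab
   3 |   0 | acbbcacbccacabab
   4 |   5 | acbccacabab
   5 |  15 | b
   6 |  13 | bab
   7 |   2 | bbcacbccacabab
   8 |   3 | bcacbccacabab
   9 |   7 | bccacabab
  10 |  11 | cabab
  11 |   9 | cacabab
  12 |   4 | cacbccacabab
  13 |   1 | cbbcacbccacabab
  14 |   6 | cbccacabab
  15 |   8 | ccacabab

SA = [14, 12, 10, 0, 5, 15, 13, 2, 3, 7, 11, 9, 4, 1, 6, 8]
[i] adj suffixes → lcp
  [1] 14/12 → 2 ('ab')
  [2] 12/10 → 1 ('a')
  [3] 10/0 → 2 ('ac')
  [4] 0/5 → 3 ('acb')
  [5] 5/15 → 0 ('')
  [6] 15/13 → 1 ('b')
  [7] 13/2 → 1 ('b')
  [8] 2/3 → 1 ('b')
  [9] 3/7 → 2 ('bc')
  [10] 7/11 → 0 ('')
  [11] 11/9 → 2 ('ca')
  [12] 9/4 → 3 ('cac')
  [13] 4/1 → 1 ('c')
  [14] 1/6 → 2 ('cb')
  [15] 6/8 → 1 ('c')

n(n+1)/2 = 16·17/2 = 136
Σ LCP = 0 + 2 + 1 + 2 + 3 + 0 + 1 + 1 + 1 + 2 + 0 + 2 + 3 + 1 + 2 + 1 = 22
distinct = 136 − 22 = 114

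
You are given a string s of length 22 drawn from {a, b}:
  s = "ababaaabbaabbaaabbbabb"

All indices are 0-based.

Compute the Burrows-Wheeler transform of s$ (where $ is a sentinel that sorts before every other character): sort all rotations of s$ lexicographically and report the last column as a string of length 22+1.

rank  rotation                 last
    0  $ababaaabbaabbaaabbbabb  b
    1  aaabbaabbaaabbbabb$abab  b
    2  aaabbbabb$ababaaabbaabb  b
    3  aabbaaabbbabb$ababaaabb  b
    4  aabbaabbaaabbbabb$ababa  a
    5  aabbbabb$ababaaabbaabba  a
    6  abaaabbaabbaaabbbabb$ab  b
    7  ababaaabbaabbaaabbbabb$  $
    8  abb$ababaaabbaabbaaabbb  b
    9  abbaaabbbabb$ababaaabba  a
   10  abbaabbaaabbbabb$ababaa  a
   11  abbbabb$ababaaabbaabbaa  a
   12  b$ababaaabbaabbaaabbbab  b
   13  baaabbaabbaaabbbabb$aba  a
   14  baaabbbabb$ababaaabbaab  b
   15  baabbaaabbbabb$ababaaab  b
   16  babaaabbaabbaaabbbabb$a  a
   17  babb$ababaaabbaabbaaabb  b
   18  bb$ababaaabbaabbaaabbba  a
   19  bbaaabbbabb$ababaaabbaa  a
   20  bbaabbaaabbbabb$ababaaa  a
   21  bbabb$ababaaabbaabbaaab  b
   22  bbbabb$ababaaabbaabbaaa  a

bbbbaab$baaababbabaaaba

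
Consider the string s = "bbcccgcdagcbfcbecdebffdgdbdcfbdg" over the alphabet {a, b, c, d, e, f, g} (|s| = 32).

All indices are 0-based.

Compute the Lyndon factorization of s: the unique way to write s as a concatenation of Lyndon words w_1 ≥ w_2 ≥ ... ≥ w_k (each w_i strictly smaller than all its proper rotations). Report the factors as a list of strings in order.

["bbcccgcd", "agcbfcbecdebffdgdbdcfbdg"]

emit factor 1: 'bbcccgcd' (i=0, period=8)
emit factor 2: 'agcbfcbecdebffdgdbdcfbdg' (i=8, period=24)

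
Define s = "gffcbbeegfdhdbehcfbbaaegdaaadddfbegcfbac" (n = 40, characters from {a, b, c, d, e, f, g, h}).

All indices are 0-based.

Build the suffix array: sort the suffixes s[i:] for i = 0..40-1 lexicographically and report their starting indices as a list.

rank | idx | suffix
   0 |  25 | aaadddfbegcfbac
   1 |  26 | aadddfbegcfbac
   2 |  20 | aaegdaaadddfbegcfbac
   3 |  38 | ac
   4 |  27 | adddfbegcfbac
   5 |  21 | aegdaaadddfbegcfbac
   6 |  19 | baaegdaaadddfbegcfbac
   7 |  37 | bac
   8 |  18 | bbaaegdaaadddfbegcfbac
   9 |   4 | bbeegfdhdbehcfbbaaegdaaadddfbegcfbac
  10 |   5 | beegfdhdbehcfbbaaegdaaadddfbegcfbac
  11 |  32 | begcfbac
  12 |  13 | behcfbbaaegdaaadddfbegcfbac
  13 |  39 | c
  14 |   3 | cbbeegfdhdbehcfbbaaegdaaadddfbegcfbac
  15 |  35 | cfbac
  16 |  16 | cfbbaaegdaaadddfbegcfbac
  17 |  24 | daaadddfbegcfbac
  18 |  12 | dbehcfbbaaegdaaadddfbegcfbac
  19 |  28 | dddfbegcfbac
  20 |  29 | ddfbegcfbac
  21 |  30 | dfbegcfbac
  22 |  10 | dhdbehcfbbaaegdaaadddfbegcfbac
  23 |   6 | eegfdhdbehcfbbaaegdaaadddfbegcfbac
  24 |  33 | egcfbac
  25 |  22 | egdaaadddfbegcfbac
  26 |   7 | egfdhdbehcfbbaaegdaaadddfbegcfbac
  27 |  14 | ehcfbbaaegdaaadddfbegcfbac
  28 |  36 | fbac
  29 |  17 | fbbaaegdaaadddfbegcfbac
  30 |  31 | fbegcfbac
  31 |   2 | fcbbeegfdhdbehcfbbaaegdaaadddfbegcfbac
  32 |   9 | fdhdbehcfbbaaegdaaadddfbegcfbac
  33 |   1 | ffcbbeegfdhdbehcfbbaaegdaaadddfbegcfbac
  34 |  34 | gcfbac
  35 |  23 | gdaaadddfbegcfbac
  36 |   8 | gfdhdbehcfbbaaegdaaadddfbegcfbac
  37 |   0 | gffcbbeegfdhdbehcfbbaaegdaaadddfbegcfbac
  38 |  15 | hcfbbaaegdaaadddfbegcfbac
  39 |  11 | hdbehcfbbaaegdaaadddfbegcfbac

[25, 26, 20, 38, 27, 21, 19, 37, 18, 4, 5, 32, 13, 39, 3, 35, 16, 24, 12, 28, 29, 30, 10, 6, 33, 22, 7, 14, 36, 17, 31, 2, 9, 1, 34, 23, 8, 0, 15, 11]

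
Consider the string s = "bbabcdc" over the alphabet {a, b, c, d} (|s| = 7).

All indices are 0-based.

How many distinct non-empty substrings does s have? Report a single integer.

25

rank→(start, suffix):
  0 → (2, 'abcdc')
  1 → (1, 'babcdc')
  2 → (0, 'bbabcdc')
  3 → (3, 'bcdc')
  4 → (6, 'c')
  5 → (4, 'cdc')
  6 → (5, 'dc')

SA = [2, 1, 0, 3, 6, 4, 5]
rank  pair      lcp
   1  s[2:],s[1:]  0  ''
   2  s[1:],s[0:]  1  'b'
   3  s[0:],s[3:]  1  'b'
   4  s[3:],s[6:]  0  ''
   5  s[6:],s[4:]  1  'c'
   6  s[4:],s[5:]  0  ''

n(n+1)/2 = 7·8/2 = 28
Σ LCP = 0 + 0 + 1 + 1 + 0 + 1 + 0 = 3
distinct = 28 − 3 = 25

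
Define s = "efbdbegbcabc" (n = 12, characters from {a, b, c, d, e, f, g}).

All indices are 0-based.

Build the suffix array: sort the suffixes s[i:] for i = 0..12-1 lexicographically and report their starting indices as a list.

rank | idx | suffix
   0 |   9 | abc
   1 |  10 | bc
   2 |   7 | bcabc
   3 |   2 | bdbegbcabc
   4 |   4 | begbcabc
   5 |  11 | c
   6 |   8 | cabc
   7 |   3 | dbegbcabc
   8 |   0 | efbdbegbcabc
   9 |   5 | egbcabc
  10 |   1 | fbdbegbcabc
  11 |   6 | gbcabc

[9, 10, 7, 2, 4, 11, 8, 3, 0, 5, 1, 6]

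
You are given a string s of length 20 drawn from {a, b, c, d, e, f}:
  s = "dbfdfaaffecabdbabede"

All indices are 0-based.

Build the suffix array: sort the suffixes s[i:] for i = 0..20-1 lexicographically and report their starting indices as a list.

sorted suffixes:
  #0 SA[0]=5  'aaffecabdbabede'
  #1 SA[1]=11  'abdbabede'
  #2 SA[2]=15  'abede'
  #3 SA[3]=6  'affecabdbabede'
  #4 SA[4]=14  'babede'
  #5 SA[5]=12  'bdbabede'
  #6 SA[6]=16  'bede'
  #7 SA[7]=1  'bfdfaaffecabdbabede'
  #8 SA[8]=10  'cabdbabede'
  #9 SA[9]=13  'dbabede'
  #10 SA[10]=0  'dbfdfaaffecabdbabede'
  #11 SA[11]=18  'de'
  #12 SA[12]=3  'dfaaffecabdbabede'
  #13 SA[13]=19  'e'
  #14 SA[14]=9  'ecabdbabede'
  #15 SA[15]=17  'ede'
  #16 SA[16]=4  'faaffecabdbabede'
  #17 SA[17]=2  'fdfaaffecabdbabede'
  #18 SA[18]=8  'fecabdbabede'
  #19 SA[19]=7  'ffecabdbabede'

[5, 11, 15, 6, 14, 12, 16, 1, 10, 13, 0, 18, 3, 19, 9, 17, 4, 2, 8, 7]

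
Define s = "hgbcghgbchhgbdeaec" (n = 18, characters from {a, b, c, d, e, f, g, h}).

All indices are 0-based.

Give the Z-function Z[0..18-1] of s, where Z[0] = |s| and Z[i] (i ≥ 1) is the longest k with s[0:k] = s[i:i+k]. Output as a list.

[18, 0, 0, 0, 0, 4, 0, 0, 0, 1, 3, 0, 0, 0, 0, 0, 0, 0]

Z[0]=18
i=1: i≥r, start 0; Z[1]=0
i=2: i≥r, start 0; Z[2]=0
i=3: i≥r, start 0; Z[3]=0
i=4: i≥r, start 0; Z[4]=0
i=5: i≥r, start 0; Z[5]=4 extend→box=[5,9)
i=6: min(r-i=3, Z[1]=0)=0; Z[6]=0
i=7: min(r-i=2, Z[2]=0)=0; Z[7]=0
i=8: min(r-i=1, Z[3]=0)=0; Z[8]=0
i=9: i≥r, start 0; Z[9]=1 extend→box=[9,10)
i=10: i≥r, start 0; Z[10]=3 extend→box=[10,13)
i=11: min(r-i=2, Z[1]=0)=0; Z[11]=0
i=12: min(r-i=1, Z[2]=0)=0; Z[12]=0
i=13: i≥r, start 0; Z[13]=0
i=14: i≥r, start 0; Z[14]=0
i=15: i≥r, start 0; Z[15]=0
i=16: i≥r, start 0; Z[16]=0
i=17: i≥r, start 0; Z[17]=0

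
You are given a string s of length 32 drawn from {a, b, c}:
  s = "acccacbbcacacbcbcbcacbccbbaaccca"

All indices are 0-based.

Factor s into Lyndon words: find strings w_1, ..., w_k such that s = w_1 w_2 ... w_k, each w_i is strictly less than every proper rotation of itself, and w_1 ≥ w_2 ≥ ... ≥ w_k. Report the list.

["accc", "acbbc", "acacbcbcbcacbccbb", "aaccc", "a"]

emit factor 1: 'accc' (i=0, period=4)
emit factor 2: 'acbbc' (i=4, period=5)
emit factor 3: 'acacbcbcbcacbccbb' (i=9, period=17)
emit factor 4: 'aaccc' (i=26, period=5)
emit factor 5: 'a' (i=31, period=1)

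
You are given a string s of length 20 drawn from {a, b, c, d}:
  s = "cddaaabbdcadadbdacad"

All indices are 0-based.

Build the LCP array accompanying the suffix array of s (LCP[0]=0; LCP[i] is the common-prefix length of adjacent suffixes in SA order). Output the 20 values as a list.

rank→(start, suffix):
  0 → (3, 'aaabbdcadadbdacad')
  1 → (4, 'aabbdcadadbdacad')
  2 → (5, 'abbdcadadbdacad')
  3 → (16, 'acad')
  4 → (18, 'ad')
  5 → (10, 'adadbdacad')
  6 → (12, 'adbdacad')
  7 → (6, 'bbdcadadbdacad')
  8 → (14, 'bdacad')
  9 → (7, 'bdcadadbdacad')
  10 → (17, 'cad')
  11 → (9, 'cadadbdacad')
  12 → (0, 'cddaaabbdcadadbdacad')
  13 → (19, 'd')
  14 → (2, 'daaabbdcadadbdacad')
  15 → (15, 'dacad')
  16 → (11, 'dadbdacad')
  17 → (13, 'dbdacad')
  18 → (8, 'dcadadbdacad')
  19 → (1, 'ddaaabbdcadadbdacad')

SA = [3, 4, 5, 16, 18, 10, 12, 6, 14, 7, 17, 9, 0, 19, 2, 15, 11, 13, 8, 1]
rank  pair      lcp
   1  s[3:],s[4:]  2  'aa'
   2  s[4:],s[5:]  1  'a'
   3  s[5:],s[16:]  1  'a'
   4  s[16:],s[18:]  1  'a'
   5  s[18:],s[10:]  2  'ad'
   6  s[10:],s[12:]  2  'ad'
   7  s[12:],s[6:]  0  ''
   8  s[6:],s[14:]  1  'b'
   9  s[14:],s[7:]  2  'bd'
  10  s[7:],s[17:]  0  ''
  11  s[17:],s[9:]  3  'cad'
  12  s[9:],s[0:]  1  'c'
  13  s[0:],s[19:]  0  ''
  14  s[19:],s[2:]  1  'd'
  15  s[2:],s[15:]  2  'da'
  16  s[15:],s[11:]  2  'da'
  17  s[11:],s[13:]  1  'd'
  18  s[13:],s[8:]  1  'd'
  19  s[8:],s[1:]  1  'd'

[0, 2, 1, 1, 1, 2, 2, 0, 1, 2, 0, 3, 1, 0, 1, 2, 2, 1, 1, 1]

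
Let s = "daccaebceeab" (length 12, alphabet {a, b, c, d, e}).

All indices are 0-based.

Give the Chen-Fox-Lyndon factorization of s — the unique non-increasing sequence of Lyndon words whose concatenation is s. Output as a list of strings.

["d", "accaebcee", "ab"]

emit factor 1: 'd' (i=0, period=1)
emit factor 2: 'accaebcee' (i=1, period=9)
emit factor 3: 'ab' (i=10, period=2)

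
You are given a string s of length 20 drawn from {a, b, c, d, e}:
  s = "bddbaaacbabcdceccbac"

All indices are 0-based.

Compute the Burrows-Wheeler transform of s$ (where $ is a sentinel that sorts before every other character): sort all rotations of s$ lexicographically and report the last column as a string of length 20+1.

rank  rotation               last
    0  $bddbaaacbabcdceccbac  c
    1  aaacbabcdceccbac$bddb  b
    2  aacbabcdceccbac$bddba  a
    3  abcdceccbac$bddbaaacb  b
    4  ac$bddbaaacbabcdceccb  b
    5  acbabcdceccbac$bddbaa  a
    6  baaacbabcdceccbac$bdd  d
    7  babcdceccbac$bddbaaac  c
    8  bac$bddbaaacbabcdcecc  c
    9  bcdceccbac$bddbaaacba  a
   10  bddbaaacbabcdceccbac$  $
   11  c$bddbaaacbabcdceccba  a
   12  cbabcdceccbac$bddbaaa  a
   13  cbac$bddbaaacbabcdcec  c
   14  ccbac$bddbaaacbabcdce  e
   15  cdceccbac$bddbaaacbab  b
   16  ceccbac$bddbaaacbabcd  d
   17  dbaaacbabcdceccbac$bd  d
   18  dceccbac$bddbaaacbabc  c
   19  ddbaaacbabcdceccbac$b  b
   20  eccbac$bddbaaacbabcdc  c

cbabbadcca$aacebddcbc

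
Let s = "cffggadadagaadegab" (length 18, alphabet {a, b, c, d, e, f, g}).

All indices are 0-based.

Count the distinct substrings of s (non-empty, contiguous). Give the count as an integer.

rank→(start, suffix):
  0 → (11, 'aadegab')
  1 → (16, 'ab')
  2 → (5, 'adadagaadegab')
  3 → (7, 'adagaadegab')
  4 → (12, 'adegab')
  5 → (9, 'agaadegab')
  6 → (17, 'b')
  7 → (0, 'cffggadadagaadegab')
  8 → (6, 'dadagaadegab')
  9 → (8, 'dagaadegab')
  10 → (13, 'degab')
  11 → (14, 'egab')
  12 → (1, 'ffggadadagaadegab')
  13 → (2, 'fggadadagaadegab')
  14 → (10, 'gaadegab')
  15 → (15, 'gab')
  16 → (4, 'gadadagaadegab')
  17 → (3, 'ggadadagaadegab')

SA = [11, 16, 5, 7, 12, 9, 17, 0, 6, 8, 13, 14, 1, 2, 10, 15, 4, 3]
[i] adj suffixes → lcp
  [1] 11/16 → 1 ('a')
  [2] 16/5 → 1 ('a')
  [3] 5/7 → 3 ('ada')
  [4] 7/12 → 2 ('ad')
  [5] 12/9 → 1 ('a')
  [6] 9/17 → 0 ('')
  [7] 17/0 → 0 ('')
  [8] 0/6 → 0 ('')
  [9] 6/8 → 2 ('da')
  [10] 8/13 → 1 ('d')
  [11] 13/14 → 0 ('')
  [12] 14/1 → 0 ('')
  [13] 1/2 → 1 ('f')
  [14] 2/10 → 0 ('')
  [15] 10/15 → 2 ('ga')
  [16] 15/4 → 2 ('ga')
  [17] 4/3 → 1 ('g')

n(n+1)/2 = 18·19/2 = 171
Σ LCP = 0 + 1 + 1 + 3 + 2 + 1 + 0 + 0 + 0 + 2 + 1 + 0 + 0 + 1 + 0 + 2 + 2 + 1 = 17
distinct = 171 − 17 = 154

154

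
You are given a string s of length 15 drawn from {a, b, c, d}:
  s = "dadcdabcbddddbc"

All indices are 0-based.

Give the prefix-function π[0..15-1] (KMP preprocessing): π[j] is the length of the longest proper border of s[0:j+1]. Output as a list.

π[0] = 0
j=1 s[j]='a': π[1]=0 (border '')
j=2 s[j]='d': π[2]=1 (border 'd')
j=3 s[j]='c': k: 1→0; π[3]=0 (border '')
j=4 s[j]='d': π[4]=1 (border 'd')
j=5 s[j]='a': π[5]=2 (border 'da')
j=6 s[j]='b': k: 2→0; π[6]=0 (border '')
j=7 s[j]='c': π[7]=0 (border '')
j=8 s[j]='b': π[8]=0 (border '')
j=9 s[j]='d': π[9]=1 (border 'd')
j=10 s[j]='d': k: 1→0; π[10]=1 (border 'd')
j=11 s[j]='d': k: 1→0; π[11]=1 (border 'd')
j=12 s[j]='d': k: 1→0; π[12]=1 (border 'd')
j=13 s[j]='b': k: 1→0; π[13]=0 (border '')
j=14 s[j]='c': π[14]=0 (border '')

[0, 0, 1, 0, 1, 2, 0, 0, 0, 1, 1, 1, 1, 0, 0]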